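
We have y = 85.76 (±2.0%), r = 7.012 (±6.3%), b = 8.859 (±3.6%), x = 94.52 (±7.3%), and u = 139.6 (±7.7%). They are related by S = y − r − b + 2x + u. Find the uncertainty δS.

S is a linear combination, so absolute uncertainties add in quadrature:
  (δy)² = 2.94;  (δr)² = 0.195;  (δb)² = 0.102;  (2·δx)² = 190;  (δu)² = 116
δS = √(309) = 17.6

17.6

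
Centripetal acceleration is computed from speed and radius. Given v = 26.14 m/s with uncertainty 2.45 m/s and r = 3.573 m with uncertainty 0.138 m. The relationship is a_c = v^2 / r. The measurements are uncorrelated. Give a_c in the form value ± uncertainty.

a_c is a product of powers, so relative uncertainties combine in quadrature:
  (2·δv/v)² = (2×0.0937)² = 0.0351;  (-1·δr/r)² = (-1×0.0386)² = 0.00149
δa_c/a_c = √(0.0366) = 0.191
a_c = 191.2 m/s^2, so δa_c = 0.191 × 191.2 = 36.6 m/s^2.

191.2 ± 36.6 m/s^2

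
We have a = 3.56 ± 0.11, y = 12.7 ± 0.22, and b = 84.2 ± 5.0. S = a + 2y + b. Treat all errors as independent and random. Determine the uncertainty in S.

5.02

Absolute uncertainties add in quadrature for a linear combination:
  (δa)² = 0.0121;  (2·δy)² = 0.194;  (δb)² = 25.0
δS = √(25.2) = 5.02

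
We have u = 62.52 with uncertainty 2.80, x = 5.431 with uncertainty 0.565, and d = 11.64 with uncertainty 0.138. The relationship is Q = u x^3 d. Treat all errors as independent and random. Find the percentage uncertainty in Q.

Q is a product of powers, so relative uncertainties combine in quadrature:
  (1·δu/u)² = (1×0.0448)² = 0.00201;  (3·δx/x)² = (3×0.104)² = 0.0974;  (1·δd/d)² = (1×0.0119)² = 0.000141
δQ/Q = √(0.0996) = 0.316

31.6%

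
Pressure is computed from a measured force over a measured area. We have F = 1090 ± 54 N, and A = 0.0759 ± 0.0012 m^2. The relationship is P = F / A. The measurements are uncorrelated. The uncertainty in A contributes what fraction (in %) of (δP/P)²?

9.24%

(δP/P)² = (1·δF/F)² + (-1·δA/A)²
  F term: (1×0.0495)² = 0.00245
  A term: (-1×0.0158)² = 0.000250
Total = 0.00270. Share from A = 0.000250/0.00270 = 0.0924.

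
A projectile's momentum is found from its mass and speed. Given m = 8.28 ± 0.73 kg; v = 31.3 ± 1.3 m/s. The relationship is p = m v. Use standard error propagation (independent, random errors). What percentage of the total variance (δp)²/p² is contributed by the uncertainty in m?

(δp/p)² = (1·δm/m)² + (1·δv/v)²
  m term: (1×0.0882)² = 0.00777
  v term: (1×0.0415)² = 0.00173
Total = 0.00950. Share from m = 0.00777/0.00950 = 0.818.

81.8%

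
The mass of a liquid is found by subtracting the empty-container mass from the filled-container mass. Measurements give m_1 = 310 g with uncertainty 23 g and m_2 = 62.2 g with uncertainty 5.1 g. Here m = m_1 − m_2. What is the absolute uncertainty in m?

Each term contributes (cᵢ δxᵢ)² to (δm)²:
  (δm_1)² = 529;  (δm_2)² = 26.0
δm = √(555) = 23.6 g

23.6 g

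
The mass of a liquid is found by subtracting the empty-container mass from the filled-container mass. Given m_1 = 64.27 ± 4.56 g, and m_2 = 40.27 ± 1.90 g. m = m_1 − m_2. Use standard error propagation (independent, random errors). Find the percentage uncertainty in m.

20.6%

m is a linear combination, so absolute uncertainties add in quadrature:
  (δm_1)² = 20.8;  (δm_2)² = 3.61
δm = √(24.4) = 4.94 g
m = 24.00 g, so δm/m = 4.94/24.00 = 0.206.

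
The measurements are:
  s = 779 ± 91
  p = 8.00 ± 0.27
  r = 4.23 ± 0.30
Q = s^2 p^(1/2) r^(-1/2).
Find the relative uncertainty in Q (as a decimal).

0.237

Each factor contributes (exponent × relative error)² to (δQ/Q)²:
  (2·δs/s)² = (2×0.117)² = 0.0546;  (½·δp/p)² = (0.5×0.0338)² = 0.000285;  (−½·δr/r)² = (-0.5×0.0709)² = 0.00126
δQ/Q = √(0.0561) = 0.237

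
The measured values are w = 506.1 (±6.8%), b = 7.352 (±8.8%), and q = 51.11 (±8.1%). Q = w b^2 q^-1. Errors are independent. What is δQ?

110

Products/powers → add relative errors in quadrature, weighted by exponent:
  (1·δw/w)² = (1×0.0680)² = 0.00462;  (2·δb/b)² = (2×0.0880)² = 0.0310;  (-1·δq/q)² = (-1×0.0810)² = 0.00656
δQ/Q = √(0.0422) = 0.205
Q = 535.2, so δQ = 0.205 × 535.2 = 110.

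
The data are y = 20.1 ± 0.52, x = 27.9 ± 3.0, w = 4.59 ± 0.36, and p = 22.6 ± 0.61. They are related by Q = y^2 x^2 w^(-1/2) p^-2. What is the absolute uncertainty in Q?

66.4

Each factor contributes (exponent × relative error)² to (δQ/Q)²:
  (2·δy/y)² = (2×0.0259)² = 0.00268;  (2·δx/x)² = (2×0.108)² = 0.0462;  (−½·δw/w)² = (-0.5×0.0784)² = 0.00154;  (-2·δp/p)² = (-2×0.0270)² = 0.00291
δQ/Q = √(0.0534) = 0.231
Q = 287, so δQ = 0.231 × 287 = 66.4.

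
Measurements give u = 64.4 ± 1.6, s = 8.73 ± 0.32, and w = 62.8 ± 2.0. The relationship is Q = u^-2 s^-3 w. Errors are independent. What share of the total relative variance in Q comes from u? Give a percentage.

(δQ/Q)² = (-2·δu/u)² + (-3·δs/s)² + (1·δw/w)²
  u term: (-2×0.0248)² = 0.00247
  s term: (-3×0.0367)² = 0.0121
  w term: (1×0.0318)² = 0.00101
Total = 0.0156. Share from u = 0.00247/0.0156 = 0.159.

15.9%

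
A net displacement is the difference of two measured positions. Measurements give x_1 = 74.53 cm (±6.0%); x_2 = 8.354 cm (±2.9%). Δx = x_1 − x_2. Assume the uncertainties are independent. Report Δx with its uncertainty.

66.18 ± 4.48 cm

For a sum/difference, combine absolute errors in quadrature:
  (δx_1)² = 20.0;  (δx_2)² = 0.0587
δΔx = √(20.1) = 4.48 cm
Δx = 66.18 cm.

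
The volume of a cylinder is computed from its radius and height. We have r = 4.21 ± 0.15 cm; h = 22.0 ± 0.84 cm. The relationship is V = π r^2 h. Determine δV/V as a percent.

Each factor contributes (exponent × relative error)² to (δV/V)²:
  (2·δr/r)² = (2×0.0356)² = 0.00508;  (1·δh/h)² = (1×0.0382)² = 0.00146
δV/V = √(0.00654) = 0.0808

8.08%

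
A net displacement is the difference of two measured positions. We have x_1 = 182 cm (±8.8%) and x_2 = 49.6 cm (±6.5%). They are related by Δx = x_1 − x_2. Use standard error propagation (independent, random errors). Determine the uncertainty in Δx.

For a sum/difference, combine absolute errors in quadrature:
  (δx_1)² = 257;  (δx_2)² = 10.4
δΔx = √(267) = 16.3 cm

16.3 cm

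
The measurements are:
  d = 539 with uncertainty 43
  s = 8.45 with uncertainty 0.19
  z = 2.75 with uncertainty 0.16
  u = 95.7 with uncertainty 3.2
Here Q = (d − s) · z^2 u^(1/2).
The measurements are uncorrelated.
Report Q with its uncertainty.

39300 ± 5600

Let w = d − s = 531. δw = √(δd² + δs²) = √(1850 + 0.0361) = 43.0, so δw/w = 0.0810.
Q is then a monomial in w, z, u:
δQ/Q = √((δw/w)² + (2·δz/z)² + (½·δu/u)²) = √(0.00657 + 0.0135 + 0.000280) = 0.143
Q = 39300, so δQ = 0.143 × 39300 = 5600.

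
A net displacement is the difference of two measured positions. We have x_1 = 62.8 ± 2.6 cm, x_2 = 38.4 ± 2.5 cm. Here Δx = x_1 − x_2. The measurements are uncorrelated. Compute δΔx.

3.61 cm

Δx is a linear combination, so absolute uncertainties add in quadrature:
  (δx_1)² = 6.76;  (δx_2)² = 6.25
δΔx = √(13.0) = 3.61 cm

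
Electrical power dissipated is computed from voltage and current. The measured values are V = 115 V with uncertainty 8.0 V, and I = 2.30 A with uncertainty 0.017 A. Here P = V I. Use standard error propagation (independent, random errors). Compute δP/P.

0.0700

Each factor contributes (exponent × relative error)² to (δP/P)²:
  (1·δV/V)² = (1×0.0696)² = 0.00484;  (1·δI/I)² = (1×0.00739)² = 5.46e-05
δP/P = √(0.00489) = 0.0700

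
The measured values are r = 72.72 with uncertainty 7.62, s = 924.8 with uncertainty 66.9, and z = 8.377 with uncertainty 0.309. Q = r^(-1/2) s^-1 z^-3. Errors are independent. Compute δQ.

3.07e-08

Relative error in a monomial: (δQ/Q)² = Σ (nᵢ · δxᵢ/xᵢ)².
  (−½·δr/r)² = (-0.5×0.105)² = 0.00274;  (-1·δs/s)² = (-1×0.0723)² = 0.00523;  (-3·δz/z)² = (-3×0.0369)² = 0.0122
δQ/Q = √(0.0202) = 0.142
Q = 2.157e-07, so δQ = 0.142 × 2.157e-07 = 3.07e-08.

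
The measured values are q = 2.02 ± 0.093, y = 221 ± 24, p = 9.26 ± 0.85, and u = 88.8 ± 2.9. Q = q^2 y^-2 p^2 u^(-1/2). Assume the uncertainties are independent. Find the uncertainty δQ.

Each factor contributes (exponent × relative error)² to (δQ/Q)²:
  (2·δq/q)² = (2×0.0460)² = 0.00848;  (-2·δy/y)² = (-2×0.109)² = 0.0472;  (2·δp/p)² = (2×0.0918)² = 0.0337;  (−½·δu/u)² = (-0.5×0.0327)² = 0.000267
δQ/Q = √(0.0896) = 0.299
Q = 0.000760, so δQ = 0.299 × 0.000760 = 0.000228.

0.000228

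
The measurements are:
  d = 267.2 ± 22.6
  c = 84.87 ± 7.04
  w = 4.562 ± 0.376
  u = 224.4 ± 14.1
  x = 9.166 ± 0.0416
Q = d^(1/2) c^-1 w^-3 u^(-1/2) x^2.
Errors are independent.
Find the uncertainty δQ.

0.00303

Relative error in a monomial: (δQ/Q)² = Σ (nᵢ · δxᵢ/xᵢ)².
  (½·δd/d)² = (0.5×0.0846)² = 0.00179;  (-1·δc/c)² = (-1×0.0830)² = 0.00688;  (-3·δw/w)² = (-3×0.0824)² = 0.0611;  (−½·δu/u)² = (-0.5×0.0628)² = 0.000987;  (2·δx/x)² = (2×0.00454)² = 8.24e-05
δQ/Q = √(0.0709) = 0.266
Q = 0.01138, so δQ = 0.266 × 0.01138 = 0.00303.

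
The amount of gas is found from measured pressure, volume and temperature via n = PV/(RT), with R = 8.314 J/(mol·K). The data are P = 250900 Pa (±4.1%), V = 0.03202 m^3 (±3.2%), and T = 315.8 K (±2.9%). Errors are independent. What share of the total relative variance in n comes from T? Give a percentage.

23.7%

(δn/n)² = (1·δP/P)² + (1·δV/V)² + (-1·δT/T)²
  P term: (1×0.0410)² = 0.00168
  V term: (1×0.0320)² = 0.00102
  T term: (-1×0.0290)² = 0.000841
Total = 0.00355. Share from T = 0.000841/0.00355 = 0.237.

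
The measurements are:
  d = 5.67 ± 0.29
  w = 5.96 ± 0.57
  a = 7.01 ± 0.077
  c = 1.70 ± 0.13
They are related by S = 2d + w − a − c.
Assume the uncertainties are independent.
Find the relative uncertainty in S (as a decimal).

Absolute uncertainties add in quadrature for a linear combination:
  (2·δd)² = 0.336;  (δw)² = 0.325;  (δa)² = 0.00593;  (δc)² = 0.0169
δS = √(0.684) = 0.827
S = 8.59, so δS/S = 0.827/8.59 = 0.0963.

0.0963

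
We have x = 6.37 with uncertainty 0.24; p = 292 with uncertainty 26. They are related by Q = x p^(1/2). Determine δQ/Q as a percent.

Products/powers → add relative errors in quadrature, weighted by exponent:
  (1·δx/x)² = (1×0.0377)² = 0.00142;  (½·δp/p)² = (0.5×0.0890)² = 0.00198
δQ/Q = √(0.00340) = 0.0583

5.83%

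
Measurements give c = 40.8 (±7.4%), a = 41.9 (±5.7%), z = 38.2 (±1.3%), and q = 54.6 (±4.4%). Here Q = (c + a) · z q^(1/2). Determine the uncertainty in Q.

1240

Let u = c + a = 82.7. δu = √(δc² + δa²) = √(9.12 + 5.70) = 3.85, so δu/u = 0.0465.
Q is then a monomial in u, z, q:
δQ/Q = √((δu/u)² + (1·δz/z)² + (½·δq/q)²) = √(0.00217 + 0.000169 + 0.000484) = 0.0531
Q = 23300, so δQ = 0.0531 × 23300 = 1240.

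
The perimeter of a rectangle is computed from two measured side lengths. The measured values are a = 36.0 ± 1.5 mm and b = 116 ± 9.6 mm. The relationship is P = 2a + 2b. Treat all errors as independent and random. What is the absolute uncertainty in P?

19.4 mm

For a sum/difference, combine absolute errors in quadrature:
  (2·δa)² = 9.00;  (2·δb)² = 369
δP = √(378) = 19.4 mm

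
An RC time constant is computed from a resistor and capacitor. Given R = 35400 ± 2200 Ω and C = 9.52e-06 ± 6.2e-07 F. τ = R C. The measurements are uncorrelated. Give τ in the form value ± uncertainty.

0.337 ± 0.0303 s

For a monomial τ ∝ R, C, fractional errors add in quadrature:
  (1·δR/R)² = (1×0.0621)² = 0.00386;  (1·δC/C)² = (1×0.0651)² = 0.00424
δτ/τ = √(0.00810) = 0.0900
τ = 0.337 s, so δτ = 0.0900 × 0.337 = 0.0303 s.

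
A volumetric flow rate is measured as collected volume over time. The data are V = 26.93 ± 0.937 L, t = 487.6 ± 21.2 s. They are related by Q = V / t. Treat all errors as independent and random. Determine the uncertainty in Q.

0.00308 L/s

Products/powers → add relative errors in quadrature, weighted by exponent:
  (1·δV/V)² = (1×0.0348)² = 0.00121;  (-1·δt/t)² = (-1×0.0435)² = 0.00189
δQ/Q = √(0.00310) = 0.0557
Q = 0.05523 L/s, so δQ = 0.0557 × 0.05523 = 0.00308 L/s.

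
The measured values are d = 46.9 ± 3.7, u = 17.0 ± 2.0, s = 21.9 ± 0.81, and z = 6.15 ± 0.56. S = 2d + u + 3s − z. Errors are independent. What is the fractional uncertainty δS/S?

0.0473

For a sum/difference, combine absolute errors in quadrature:
  (2·δd)² = 54.8;  (δu)² = 4.00;  (3·δs)² = 5.90;  (δz)² = 0.314
δS = √(65.0) = 8.06
S = 170, so δS/S = 8.06/170 = 0.0473.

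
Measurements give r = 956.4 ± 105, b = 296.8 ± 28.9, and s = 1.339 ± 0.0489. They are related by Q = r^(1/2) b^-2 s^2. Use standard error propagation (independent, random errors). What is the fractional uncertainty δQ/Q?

Products/powers → add relative errors in quadrature, weighted by exponent:
  (½·δr/r)² = (0.5×0.110)² = 0.00301;  (-2·δb/b)² = (-2×0.0974)² = 0.0379;  (2·δs/s)² = (2×0.0365)² = 0.00533
δQ/Q = √(0.0463) = 0.215

0.215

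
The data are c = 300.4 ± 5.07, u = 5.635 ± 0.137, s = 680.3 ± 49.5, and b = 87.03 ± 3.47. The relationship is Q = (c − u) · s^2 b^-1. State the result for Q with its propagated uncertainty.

Let w = c − u = 294.8. δw = √(δc² + δu²) = √(25.7 + 0.0188) = 5.07, so δw/w = 0.0172.
Q is then a monomial in w, s, b:
δQ/Q = √((δw/w)² + (2·δs/s)² + (-1·δb/b)²) = √(0.000296 + 0.0212 + 0.00159) = 0.152
Q = 1.568e+06, so δQ = 0.152 × 1.568e+06 = 2.38e+05.

(1.568 ± 0.238) × 10^6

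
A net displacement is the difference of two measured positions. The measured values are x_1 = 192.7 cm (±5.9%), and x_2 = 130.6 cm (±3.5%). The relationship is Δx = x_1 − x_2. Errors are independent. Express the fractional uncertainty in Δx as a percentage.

19.7%

Δx is a linear combination, so absolute uncertainties add in quadrature:
  (δx_1)² = 129;  (δx_2)² = 20.9
δΔx = √(150) = 12.3 cm
Δx = 62.10 cm, so δΔx/Δx = 12.3/62.10 = 0.197.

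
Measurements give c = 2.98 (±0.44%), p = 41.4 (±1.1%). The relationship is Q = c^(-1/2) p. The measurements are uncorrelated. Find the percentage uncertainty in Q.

1.12%

Since Q is a product/quotient, work with relative uncertainties:
  (−½·δc/c)² = (-0.5×0.00440)² = 4.84e-06;  (1·δp/p)² = (1×0.0110)² = 0.000121
δQ/Q = √(0.000126) = 0.0112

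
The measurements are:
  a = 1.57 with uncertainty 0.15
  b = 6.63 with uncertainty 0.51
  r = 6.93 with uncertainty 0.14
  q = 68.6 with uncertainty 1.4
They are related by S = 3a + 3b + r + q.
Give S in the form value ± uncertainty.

S is a linear combination, so absolute uncertainties add in quadrature:
  (3·δa)² = 0.202;  (3·δb)² = 2.34;  (δr)² = 0.0196;  (δq)² = 1.96
δS = √(4.52) = 2.13
S = 100.

100 ± 2.13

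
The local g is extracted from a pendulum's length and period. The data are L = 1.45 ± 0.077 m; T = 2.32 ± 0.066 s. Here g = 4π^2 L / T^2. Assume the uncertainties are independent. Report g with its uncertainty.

10.6 ± 0.828 m/s^2

Since g is a product/quotient, work with relative uncertainties:
  (1·δL/L)² = (1×0.0531)² = 0.00282;  (-2·δT/T)² = (-2×0.0284)² = 0.00324
δg/g = √(0.00606) = 0.0778
g = 10.6 m/s^2, so δg = 0.0778 × 10.6 = 0.828 m/s^2.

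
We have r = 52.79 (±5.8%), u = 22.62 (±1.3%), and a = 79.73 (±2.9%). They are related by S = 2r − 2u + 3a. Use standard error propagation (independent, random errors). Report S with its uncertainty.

Sums and differences: (δS)² = Σ (cᵢ δxᵢ)².
  (2·δr)² = 37.5;  (2·δu)² = 0.346;  (3·δa)² = 48.1
δS = √(86.0) = 9.27
S = 299.5.

299.5 ± 9.27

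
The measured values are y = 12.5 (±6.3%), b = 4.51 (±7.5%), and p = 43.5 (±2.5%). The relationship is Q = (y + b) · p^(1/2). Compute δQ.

Let u = y + b = 17.0. δu = √(δy² + δb²) = √(0.620 + 0.114) = 0.857, so δu/u = 0.0504.
Q is then a monomial in u, p:
δQ/Q = √((δu/u)² + (½·δp/p)²) = √(0.00254 + 0.000156) = 0.0519
Q = 112, so δQ = 0.0519 × 112 = 5.82.

5.82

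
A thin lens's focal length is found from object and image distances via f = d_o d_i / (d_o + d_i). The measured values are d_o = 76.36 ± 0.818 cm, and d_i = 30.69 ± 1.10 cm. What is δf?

0.564 cm

∂f/∂d_o = (d_i/(d_o+d_i))² = 0.0822;  ∂f/∂d_i = (d_o/(d_o+d_i))² = 0.509
δf = √((∂f/∂d_o · δd_o)² + (∂f/∂d_i · δd_i)²) = √(0.00452 + 0.313) = 0.564 cm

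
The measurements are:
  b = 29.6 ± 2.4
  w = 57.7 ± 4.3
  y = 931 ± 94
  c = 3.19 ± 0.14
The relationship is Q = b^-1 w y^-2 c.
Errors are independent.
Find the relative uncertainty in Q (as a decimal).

0.234

Q is a product of powers, so relative uncertainties combine in quadrature:
  (-1·δb/b)² = (-1×0.0811)² = 0.00657;  (1·δw/w)² = (1×0.0745)² = 0.00555;  (-2·δy/y)² = (-2×0.101)² = 0.0408;  (1·δc/c)² = (1×0.0439)² = 0.00193
δQ/Q = √(0.0548) = 0.234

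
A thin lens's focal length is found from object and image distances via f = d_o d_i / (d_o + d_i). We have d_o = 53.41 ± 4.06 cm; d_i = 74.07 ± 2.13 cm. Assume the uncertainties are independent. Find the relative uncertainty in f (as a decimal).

∂f/∂d_o = (d_i/(d_o+d_i))² = 0.338;  ∂f/∂d_i = (d_o/(d_o+d_i))² = 0.176
δf = √((∂f/∂d_o · δd_o)² + (∂f/∂d_i · δd_i)²) = √(1.88 + 0.140) = 1.42 cm
f = 31.03 cm, so δf/f = 1.42/31.03 = 0.0458.

0.0458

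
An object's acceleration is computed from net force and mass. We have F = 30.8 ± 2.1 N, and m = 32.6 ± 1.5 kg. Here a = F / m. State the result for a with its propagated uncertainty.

0.945 ± 0.0777 m/s^2

Relative error in a monomial: (δa/a)² = Σ (nᵢ · δxᵢ/xᵢ)².
  (1·δF/F)² = (1×0.0682)² = 0.00465;  (-1·δm/m)² = (-1×0.0460)² = 0.00212
δa/a = √(0.00677) = 0.0823
a = 0.945 m/s^2, so δa = 0.0823 × 0.945 = 0.0777 m/s^2.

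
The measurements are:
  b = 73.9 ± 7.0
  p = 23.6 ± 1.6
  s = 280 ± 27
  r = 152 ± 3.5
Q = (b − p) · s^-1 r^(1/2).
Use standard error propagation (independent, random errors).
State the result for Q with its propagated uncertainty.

Let u = b − p = 50.3. δu = √(δb² + δp²) = √(49.0 + 2.56) = 7.18, so δu/u = 0.143.
Q is then a monomial in u, s, r:
δQ/Q = √((δu/u)² + (-1·δs/s)² + (½·δr/r)²) = √(0.0204 + 0.00930 + 0.000133) = 0.173
Q = 2.21, so δQ = 0.173 × 2.21 = 0.382.

2.21 ± 0.382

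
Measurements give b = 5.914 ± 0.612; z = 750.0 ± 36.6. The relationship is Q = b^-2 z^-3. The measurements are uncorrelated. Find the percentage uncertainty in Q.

25.4%

Since Q is a product/quotient, work with relative uncertainties:
  (-2·δb/b)² = (-2×0.103)² = 0.0428;  (-3·δz/z)² = (-3×0.0488)² = 0.0214
δQ/Q = √(0.0643) = 0.254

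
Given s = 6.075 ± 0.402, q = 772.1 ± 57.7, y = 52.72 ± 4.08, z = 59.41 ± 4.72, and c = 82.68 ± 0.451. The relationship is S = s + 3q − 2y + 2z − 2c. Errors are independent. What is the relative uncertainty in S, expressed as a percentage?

Absolute uncertainties add in quadrature for a linear combination:
  (δs)² = 0.162;  (3·δq)² = 30000;  (2·δy)² = 66.6;  (2·δz)² = 89.1;  (2·δc)² = 0.814
δS = √(30100) = 174
S = 2170, so δS/S = 174/2170 = 0.0800.

8.00%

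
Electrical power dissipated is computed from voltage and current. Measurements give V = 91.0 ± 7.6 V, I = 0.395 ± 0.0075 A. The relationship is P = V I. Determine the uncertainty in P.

P is a product of powers, so relative uncertainties combine in quadrature:
  (1·δV/V)² = (1×0.0835)² = 0.00698;  (1·δI/I)² = (1×0.0190)² = 0.000361
δP/P = √(0.00734) = 0.0856
P = 35.9 W, so δP = 0.0856 × 35.9 = 3.08 W.

3.08 W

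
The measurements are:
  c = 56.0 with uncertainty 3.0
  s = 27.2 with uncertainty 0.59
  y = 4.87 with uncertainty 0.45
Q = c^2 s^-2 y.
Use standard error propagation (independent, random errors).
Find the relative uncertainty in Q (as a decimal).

0.148

Each factor contributes (exponent × relative error)² to (δQ/Q)²:
  (2·δc/c)² = (2×0.0536)² = 0.0115;  (-2·δs/s)² = (-2×0.0217)² = 0.00188;  (1·δy/y)² = (1×0.0924)² = 0.00854
δQ/Q = √(0.0219) = 0.148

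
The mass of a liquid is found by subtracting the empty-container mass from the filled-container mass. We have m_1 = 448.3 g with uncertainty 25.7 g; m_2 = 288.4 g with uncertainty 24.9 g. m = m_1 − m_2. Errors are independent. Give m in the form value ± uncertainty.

m is a linear combination, so absolute uncertainties add in quadrature:
  (δm_1)² = 660;  (δm_2)² = 620
δm = √(1280) = 35.8 g
m = 159.9 g.

159.9 ± 35.8 g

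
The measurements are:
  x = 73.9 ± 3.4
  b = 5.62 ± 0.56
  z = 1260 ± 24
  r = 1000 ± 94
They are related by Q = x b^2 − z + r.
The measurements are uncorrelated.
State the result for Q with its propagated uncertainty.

Let p = x·b^2 = 2330. δp/p = √((1·δx/x)² + (2·δb/b)²) = √(0.00212 + 0.0397) = 0.205, so δp = 477.
Q = p − z + r: δQ = √(δp² + δz² + δr²) = √(2.28e+05 + 576 + 8840) = 487
Q = 2070.

2070 ± 487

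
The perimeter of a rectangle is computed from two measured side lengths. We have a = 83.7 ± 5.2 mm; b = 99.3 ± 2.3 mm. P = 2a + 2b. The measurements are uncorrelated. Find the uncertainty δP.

11.4 mm

Each term contributes (cᵢ δxᵢ)² to (δP)²:
  (2·δa)² = 108;  (2·δb)² = 21.2
δP = √(129) = 11.4 mm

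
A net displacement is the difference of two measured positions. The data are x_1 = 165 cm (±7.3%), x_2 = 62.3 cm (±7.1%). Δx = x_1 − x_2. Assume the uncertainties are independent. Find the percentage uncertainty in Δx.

12.5%

Absolute uncertainties add in quadrature for a linear combination:
  (δx_1)² = 145;  (δx_2)² = 19.6
δΔx = √(165) = 12.8 cm
Δx = 103 cm, so δΔx/Δx = 12.8/103 = 0.125.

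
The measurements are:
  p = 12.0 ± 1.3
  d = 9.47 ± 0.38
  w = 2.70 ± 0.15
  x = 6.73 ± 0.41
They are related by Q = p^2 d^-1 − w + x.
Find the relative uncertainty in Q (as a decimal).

0.176

Let h = p^2·d^-1 = 15.2. δh/h = √((2·δp/p)² + (-1·δd/d)²) = √(0.0469 + 0.00161) = 0.220, so δh = 3.35.
Q = h − w + x: δQ = √(δh² + δw² + δx²) = √(11.2 + 0.0225 + 0.168) = 3.38
Q = 19.2, so δQ/Q = 3.38/19.2 = 0.176.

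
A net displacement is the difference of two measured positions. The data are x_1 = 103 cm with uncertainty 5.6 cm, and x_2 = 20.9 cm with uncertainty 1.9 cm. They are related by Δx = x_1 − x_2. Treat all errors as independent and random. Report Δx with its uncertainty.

82.1 ± 5.91 cm

Δx is a linear combination, so absolute uncertainties add in quadrature:
  (δx_1)² = 31.4;  (δx_2)² = 3.61
δΔx = √(35.0) = 5.91 cm
Δx = 82.1 cm.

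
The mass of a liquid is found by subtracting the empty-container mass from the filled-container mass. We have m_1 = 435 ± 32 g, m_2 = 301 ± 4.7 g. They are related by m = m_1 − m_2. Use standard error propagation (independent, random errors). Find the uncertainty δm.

32.3 g

m is a linear combination, so absolute uncertainties add in quadrature:
  (δm_1)² = 1020;  (δm_2)² = 22.1
δm = √(1050) = 32.3 g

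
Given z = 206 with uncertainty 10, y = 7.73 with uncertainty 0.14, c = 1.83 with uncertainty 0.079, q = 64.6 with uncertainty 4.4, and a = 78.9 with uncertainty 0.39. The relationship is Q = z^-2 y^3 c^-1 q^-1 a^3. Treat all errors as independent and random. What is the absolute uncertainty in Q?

Q is a product of powers, so relative uncertainties combine in quadrature:
  (-2·δz/z)² = (-2×0.0485)² = 0.00943;  (3·δy/y)² = (3×0.0181)² = 0.00295;  (-1·δc/c)² = (-1×0.0432)² = 0.00186;  (-1·δq/q)² = (-1×0.0681)² = 0.00464;  (3·δa/a)² = (3×0.00494)² = 0.000220
δQ/Q = √(0.0191) = 0.138
Q = 45.2, so δQ = 0.138 × 45.2 = 6.25.

6.25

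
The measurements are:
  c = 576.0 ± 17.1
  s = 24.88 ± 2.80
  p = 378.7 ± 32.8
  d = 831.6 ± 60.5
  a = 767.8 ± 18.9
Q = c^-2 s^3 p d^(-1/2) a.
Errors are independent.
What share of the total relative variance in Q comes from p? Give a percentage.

5.91%

(δQ/Q)² = (-2·δc/c)² + (3·δs/s)² + (1·δp/p)² + (−½·δd/d)² + (1·δa/a)²
  c term: (-2×0.0297)² = 0.00353
  s term: (3×0.113)² = 0.114
  p term: (1×0.0866)² = 0.00750
  d term: (-0.5×0.0728)² = 0.00132
  a term: (1×0.0246)² = 0.000606
Total = 0.127. Share from p = 0.00750/0.127 = 0.0591.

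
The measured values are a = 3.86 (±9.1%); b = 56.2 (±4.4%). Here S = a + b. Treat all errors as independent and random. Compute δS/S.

0.0416

Each term contributes (cᵢ δxᵢ)² to (δS)²:
  (δa)² = 0.123;  (δb)² = 6.11
δS = √(6.24) = 2.50
S = 60.1, so δS/S = 2.50/60.1 = 0.0416.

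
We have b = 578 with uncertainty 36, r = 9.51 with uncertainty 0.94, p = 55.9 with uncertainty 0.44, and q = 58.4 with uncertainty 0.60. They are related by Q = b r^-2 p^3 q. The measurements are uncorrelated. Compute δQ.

1.36e+07

For a monomial Q ∝ b, r^-2, p^3, q, fractional errors add in quadrature:
  (1·δb/b)² = (1×0.0623)² = 0.00388;  (-2·δr/r)² = (-2×0.0988)² = 0.0391;  (3·δp/p)² = (3×0.00787)² = 0.000558;  (1·δq/q)² = (1×0.0103)² = 0.000106
δQ/Q = √(0.0436) = 0.209
Q = 6.52e+07, so δQ = 0.209 × 6.52e+07 = 1.36e+07.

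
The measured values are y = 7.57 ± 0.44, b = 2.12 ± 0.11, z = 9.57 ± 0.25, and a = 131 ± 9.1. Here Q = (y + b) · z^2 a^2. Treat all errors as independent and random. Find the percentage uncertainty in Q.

15.6%

Let u = y + b = 9.69. δu = √(δy² + δb²) = √(0.194 + 0.0121) = 0.454, so δu/u = 0.0468.
Q is then a monomial in u, z, a:
δQ/Q = √((δu/u)² + (2·δz/z)² + (2·δa/a)²) = √(0.00219 + 0.00273 + 0.0193) = 0.156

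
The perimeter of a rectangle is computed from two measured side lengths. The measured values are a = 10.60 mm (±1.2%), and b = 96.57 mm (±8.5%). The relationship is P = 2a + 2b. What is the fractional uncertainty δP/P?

0.0766

Each term contributes (cᵢ δxᵢ)² to (δP)²:
  (2·δa)² = 0.0647;  (2·δb)² = 270
δP = √(270) = 16.4 mm
P = 214.3 mm, so δP/P = 16.4/214.3 = 0.0766.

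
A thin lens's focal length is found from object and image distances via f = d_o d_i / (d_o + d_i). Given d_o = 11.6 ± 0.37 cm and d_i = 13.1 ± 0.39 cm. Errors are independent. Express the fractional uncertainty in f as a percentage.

∂f/∂d_o = (d_i/(d_o+d_i))² = 0.281;  ∂f/∂d_i = (d_o/(d_o+d_i))² = 0.221
δf = √((∂f/∂d_o · δd_o)² + (∂f/∂d_i · δd_i)²) = √(0.0108 + 0.00740) = 0.135 cm
f = 6.15 cm, so δf/f = 0.135/6.15 = 0.0219.

2.19%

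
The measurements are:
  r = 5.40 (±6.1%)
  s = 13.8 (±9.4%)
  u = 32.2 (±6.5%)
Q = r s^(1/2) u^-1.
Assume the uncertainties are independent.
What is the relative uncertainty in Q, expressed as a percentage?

Q is a product of powers, so relative uncertainties combine in quadrature:
  (1·δr/r)² = (1×0.0610)² = 0.00372;  (½·δs/s)² = (0.5×0.0940)² = 0.00221;  (-1·δu/u)² = (-1×0.0650)² = 0.00423
δQ/Q = √(0.0102) = 0.101

10.1%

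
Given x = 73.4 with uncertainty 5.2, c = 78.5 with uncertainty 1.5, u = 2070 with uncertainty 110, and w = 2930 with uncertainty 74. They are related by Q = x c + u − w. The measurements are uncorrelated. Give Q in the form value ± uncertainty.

Let p = x·c = 5760. δp/p = √((1·δx/x)² + (1·δc/c)²) = √(0.00502 + 0.000365) = 0.0734, so δp = 423.
Q = p + u − w: δQ = √(δp² + δu² + δw²) = √(1.79e+05 + 12100 + 5480) = 443
Q = 4900.

4900 ± 443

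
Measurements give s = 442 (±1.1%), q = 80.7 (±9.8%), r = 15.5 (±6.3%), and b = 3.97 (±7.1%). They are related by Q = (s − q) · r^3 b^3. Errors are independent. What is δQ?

2.41e+07

Let u = s − q = 361. δu = √(δs² + δq²) = √(23.6 + 62.5) = 9.28, so δu/u = 0.0257.
Q is then a monomial in u, r, b:
δQ/Q = √((δu/u)² + (3·δr/r)² + (3·δb/b)²) = √(0.000660 + 0.0357 + 0.0454) = 0.286
Q = 8.42e+07, so δQ = 0.286 × 8.42e+07 = 2.41e+07.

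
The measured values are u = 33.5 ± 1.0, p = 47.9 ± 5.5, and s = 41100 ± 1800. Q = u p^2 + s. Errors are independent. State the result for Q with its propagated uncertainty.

(1.18 ± 0.179) × 10^5

Let w = u·p^2 = 76900. δw/w = √((1·δu/u)² + (2·δp/p)²) = √(0.000891 + 0.0527) = 0.232, so δw = 17800.
Q = w + s: δQ = √(δw² + δs²) = √(3.17e+08 + 3.24e+06) = 17900
Q = 1.18e+05.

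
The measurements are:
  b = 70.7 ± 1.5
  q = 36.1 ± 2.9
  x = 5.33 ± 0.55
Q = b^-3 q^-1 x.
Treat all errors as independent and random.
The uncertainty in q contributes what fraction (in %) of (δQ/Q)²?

30.5%

(δQ/Q)² = (-3·δb/b)² + (-1·δq/q)² + (1·δx/x)²
  b term: (-3×0.0212)² = 0.00405
  q term: (-1×0.0803)² = 0.00645
  x term: (1×0.103)² = 0.0106
Total = 0.0212. Share from q = 0.00645/0.0212 = 0.305.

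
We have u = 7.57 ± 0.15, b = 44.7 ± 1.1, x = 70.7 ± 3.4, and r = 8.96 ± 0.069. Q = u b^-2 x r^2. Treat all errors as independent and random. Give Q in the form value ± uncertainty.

Q is a product of powers, so relative uncertainties combine in quadrature:
  (1·δu/u)² = (1×0.0198)² = 0.000393;  (-2·δb/b)² = (-2×0.0246)² = 0.00242;  (1·δx/x)² = (1×0.0481)² = 0.00231;  (2·δr/r)² = (2×0.00770)² = 0.000237
δQ/Q = √(0.00536) = 0.0732
Q = 21.5, so δQ = 0.0732 × 21.5 = 1.58.

21.5 ± 1.58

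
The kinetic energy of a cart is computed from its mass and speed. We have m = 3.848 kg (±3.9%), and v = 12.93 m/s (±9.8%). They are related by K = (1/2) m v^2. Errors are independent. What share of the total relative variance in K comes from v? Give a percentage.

(δK/K)² = (1·δm/m)² + (2·δv/v)²
  m term: (1×0.0390)² = 0.00152
  v term: (2×0.0980)² = 0.0384
Total = 0.0399. Share from v = 0.0384/0.0399 = 0.962.

96.2%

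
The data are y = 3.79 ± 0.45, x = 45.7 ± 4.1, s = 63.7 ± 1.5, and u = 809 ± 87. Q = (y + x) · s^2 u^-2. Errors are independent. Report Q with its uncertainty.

Let w = y + x = 49.5. δw = √(δy² + δx²) = √(0.203 + 16.8) = 4.12, so δw/w = 0.0833.
Q is then a monomial in w, s, u:
δQ/Q = √((δw/w)² + (2·δs/s)² + (-2·δu/u)²) = √(0.00695 + 0.00222 + 0.0463) = 0.235
Q = 0.307, so δQ = 0.235 × 0.307 = 0.0722.

0.307 ± 0.0722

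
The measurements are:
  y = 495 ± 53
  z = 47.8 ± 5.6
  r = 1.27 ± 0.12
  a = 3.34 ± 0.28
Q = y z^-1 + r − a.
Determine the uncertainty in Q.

1.67

Let p = y·z^-1 = 10.4. δp/p = √((1·δy/y)² + (-1·δz/z)²) = √(0.0115 + 0.0137) = 0.159, so δp = 1.64.
Q = p + r − a: δQ = √(δp² + δr² + δa²) = √(2.70 + 0.0144 + 0.0784) = 1.67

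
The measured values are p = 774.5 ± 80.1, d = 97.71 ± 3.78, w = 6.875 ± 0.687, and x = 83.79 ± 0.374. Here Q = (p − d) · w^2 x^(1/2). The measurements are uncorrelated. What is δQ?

Let u = p − d = 676.8. δu = √(δp² + δd²) = √(6420 + 14.3) = 80.2, so δu/u = 0.118.
Q is then a monomial in u, w, x:
δQ/Q = √((δu/u)² + (2·δw/w)² + (½·δx/x)²) = √(0.0140 + 0.0399 + 4.98e-06) = 0.232
Q = 292800, so δQ = 0.232 × 292800 = 68000.

68000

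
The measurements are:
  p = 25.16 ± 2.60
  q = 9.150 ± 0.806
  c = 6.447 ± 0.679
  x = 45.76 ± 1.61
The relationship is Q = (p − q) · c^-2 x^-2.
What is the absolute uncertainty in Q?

Let u = p − q = 16.01. δu = √(δp² + δq²) = √(6.76 + 0.650) = 2.72, so δu/u = 0.170.
Q is then a monomial in u, c, x:
δQ/Q = √((δu/u)² + (-2·δc/c)² + (-2·δx/x)²) = √(0.0289 + 0.0444 + 0.00495) = 0.280
Q = 0.0001840, so δQ = 0.280 × 0.0001840 = 5.15e-05.

5.15e-05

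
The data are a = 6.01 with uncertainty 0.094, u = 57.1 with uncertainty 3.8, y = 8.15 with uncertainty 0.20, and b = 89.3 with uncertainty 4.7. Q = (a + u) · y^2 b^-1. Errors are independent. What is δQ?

Let w = a + u = 63.1. δw = √(δa² + δu²) = √(0.00884 + 14.4) = 3.80, so δw/w = 0.0602.
Q is then a monomial in w, y, b:
δQ/Q = √((δw/w)² + (2·δy/y)² + (-1·δb/b)²) = √(0.00363 + 0.00241 + 0.00277) = 0.0938
Q = 46.9, so δQ = 0.0938 × 46.9 = 4.41.

4.41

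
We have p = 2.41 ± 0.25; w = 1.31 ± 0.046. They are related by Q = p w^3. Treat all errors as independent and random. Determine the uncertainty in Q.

Relative error in a monomial: (δQ/Q)² = Σ (nᵢ · δxᵢ/xᵢ)².
  (1·δp/p)² = (1×0.104)² = 0.0108;  (3·δw/w)² = (3×0.0351)² = 0.0111
δQ/Q = √(0.0219) = 0.148
Q = 5.42, so δQ = 0.148 × 5.42 = 0.801.

0.801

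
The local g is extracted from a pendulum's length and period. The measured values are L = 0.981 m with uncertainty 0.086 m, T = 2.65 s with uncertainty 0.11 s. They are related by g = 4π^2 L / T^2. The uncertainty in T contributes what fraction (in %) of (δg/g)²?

47.3%

(δg/g)² = (1·δL/L)² + (-2·δT/T)²
  L term: (1×0.0877)² = 0.00769
  T term: (-2×0.0415)² = 0.00689
Total = 0.0146. Share from T = 0.00689/0.0146 = 0.473.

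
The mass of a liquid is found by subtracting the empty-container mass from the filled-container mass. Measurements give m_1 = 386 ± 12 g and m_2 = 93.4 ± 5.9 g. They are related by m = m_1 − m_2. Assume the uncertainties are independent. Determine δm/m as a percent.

4.57%

Each term contributes (cᵢ δxᵢ)² to (δm)²:
  (δm_1)² = 144;  (δm_2)² = 34.8
δm = √(179) = 13.4 g
m = 293 g, so δm/m = 13.4/293 = 0.0457.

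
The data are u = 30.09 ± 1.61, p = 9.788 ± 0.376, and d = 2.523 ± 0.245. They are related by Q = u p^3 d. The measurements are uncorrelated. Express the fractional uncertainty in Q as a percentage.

Products/powers → add relative errors in quadrature, weighted by exponent:
  (1·δu/u)² = (1×0.0535)² = 0.00286;  (3·δp/p)² = (3×0.0384)² = 0.0133;  (1·δd/d)² = (1×0.0971)² = 0.00943
δQ/Q = √(0.0256) = 0.160

16.0%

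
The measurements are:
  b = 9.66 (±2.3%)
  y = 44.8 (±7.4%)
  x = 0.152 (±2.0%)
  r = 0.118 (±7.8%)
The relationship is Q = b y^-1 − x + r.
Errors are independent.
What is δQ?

0.0193

Let p = b·y^-1 = 0.216. δp/p = √((1·δb/b)² + (-1·δy/y)²) = √(0.000529 + 0.00548) = 0.0775, so δp = 0.0167.
Q = p − x + r: δQ = √(δp² + δx² + δr²) = √(0.000279 + 9.24e-06 + 8.47e-05) = 0.0193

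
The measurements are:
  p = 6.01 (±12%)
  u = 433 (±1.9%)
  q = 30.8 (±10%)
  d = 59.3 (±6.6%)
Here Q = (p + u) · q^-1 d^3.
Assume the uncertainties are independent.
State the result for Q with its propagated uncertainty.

Let w = p + u = 439. δw = √(δp² + δu²) = √(0.520 + 67.7) = 8.26, so δw/w = 0.0188.
Q is then a monomial in w, q, d:
δQ/Q = √((δw/w)² + (-1·δq/q)² + (3·δd/d)²) = √(0.000354 + 0.0100 + 0.0392) = 0.223
Q = 2.97e+06, so δQ = 0.223 × 2.97e+06 = 6.62e+05.

(2.97 ± 0.662) × 10^6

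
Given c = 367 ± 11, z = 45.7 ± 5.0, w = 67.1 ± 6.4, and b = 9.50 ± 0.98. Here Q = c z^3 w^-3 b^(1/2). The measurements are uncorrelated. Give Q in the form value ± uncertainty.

357 ± 157

Relative error in a monomial: (δQ/Q)² = Σ (nᵢ · δxᵢ/xᵢ)².
  (1·δc/c)² = (1×0.0300)² = 0.000898;  (3·δz/z)² = (3×0.109)² = 0.108;  (-3·δw/w)² = (-3×0.0954)² = 0.0819;  (½·δb/b)² = (0.5×0.103)² = 0.00266
δQ/Q = √(0.193) = 0.440
Q = 357, so δQ = 0.440 × 357 = 157.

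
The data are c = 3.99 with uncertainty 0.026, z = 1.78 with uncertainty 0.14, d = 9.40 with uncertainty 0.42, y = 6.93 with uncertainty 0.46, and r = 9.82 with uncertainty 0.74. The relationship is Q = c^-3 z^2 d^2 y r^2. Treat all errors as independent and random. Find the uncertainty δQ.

723

Since Q is a product/quotient, work with relative uncertainties:
  (-3·δc/c)² = (-3×0.00652)² = 0.000382;  (2·δz/z)² = (2×0.0787)² = 0.0247;  (2·δd/d)² = (2×0.0447)² = 0.00799;  (1·δy/y)² = (1×0.0664)² = 0.00441;  (2·δr/r)² = (2×0.0754)² = 0.0227
δQ/Q = √(0.0602) = 0.245
Q = 2950, so δQ = 0.245 × 2950 = 723.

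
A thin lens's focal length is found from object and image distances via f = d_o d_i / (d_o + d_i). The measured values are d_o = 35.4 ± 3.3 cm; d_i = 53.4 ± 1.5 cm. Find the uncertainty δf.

∂f/∂d_o = (d_i/(d_o+d_i))² = 0.362;  ∂f/∂d_i = (d_o/(d_o+d_i))² = 0.159
δf = √((∂f/∂d_o · δd_o)² + (∂f/∂d_i · δd_i)²) = √(1.42 + 0.0568) = 1.22 cm

1.22 cm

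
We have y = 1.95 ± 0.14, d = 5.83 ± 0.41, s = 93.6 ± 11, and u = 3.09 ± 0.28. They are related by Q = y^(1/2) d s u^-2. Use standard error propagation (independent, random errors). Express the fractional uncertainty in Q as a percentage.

23.0%

Q is a product of powers, so relative uncertainties combine in quadrature:
  (½·δy/y)² = (0.5×0.0718)² = 0.00129;  (1·δd/d)² = (1×0.0703)² = 0.00495;  (1·δs/s)² = (1×0.118)² = 0.0138;  (-2·δu/u)² = (-2×0.0906)² = 0.0328
δQ/Q = √(0.0529) = 0.230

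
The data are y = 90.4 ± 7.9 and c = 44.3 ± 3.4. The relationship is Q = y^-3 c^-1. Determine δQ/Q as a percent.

27.3%

Products/powers → add relative errors in quadrature, weighted by exponent:
  (-3·δy/y)² = (-3×0.0874)² = 0.0687;  (-1·δc/c)² = (-1×0.0767)² = 0.00589
δQ/Q = √(0.0746) = 0.273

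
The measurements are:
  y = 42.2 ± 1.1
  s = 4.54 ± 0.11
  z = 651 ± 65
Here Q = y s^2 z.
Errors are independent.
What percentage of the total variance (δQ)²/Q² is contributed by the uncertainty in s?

(δQ/Q)² = (1·δy/y)² + (2·δs/s)² + (1·δz/z)²
  y term: (1×0.0261)² = 0.000679
  s term: (2×0.0242)² = 0.00235
  z term: (1×0.0998)² = 0.00997
Total = 0.0130. Share from s = 0.00235/0.0130 = 0.181.

18.1%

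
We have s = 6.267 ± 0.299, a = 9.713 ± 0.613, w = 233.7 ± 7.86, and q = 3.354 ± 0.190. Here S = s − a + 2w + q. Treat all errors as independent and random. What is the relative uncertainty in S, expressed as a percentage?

3.37%

Each term contributes (cᵢ δxᵢ)² to (δS)²:
  (δs)² = 0.0894;  (δa)² = 0.376;  (2·δw)² = 247;  (δq)² = 0.0361
δS = √(248) = 15.7
S = 467.3, so δS/S = 15.7/467.3 = 0.0337.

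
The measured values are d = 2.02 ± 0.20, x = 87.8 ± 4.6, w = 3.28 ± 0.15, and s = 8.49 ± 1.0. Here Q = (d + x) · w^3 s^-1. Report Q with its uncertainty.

Let u = d + x = 89.8. δu = √(δd² + δx²) = √(0.0400 + 21.2) = 4.60, so δu/u = 0.0513.
Q is then a monomial in u, w, s:
δQ/Q = √((δu/u)² + (3·δw/w)² + (-1·δs/s)²) = √(0.00263 + 0.0188 + 0.0139) = 0.188
Q = 373, so δQ = 0.188 × 373 = 70.2.

373 ± 70.2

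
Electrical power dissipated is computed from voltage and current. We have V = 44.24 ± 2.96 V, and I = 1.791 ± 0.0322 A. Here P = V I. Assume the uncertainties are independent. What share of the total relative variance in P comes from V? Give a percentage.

93.3%

(δP/P)² = (1·δV/V)² + (1·δI/I)²
  V term: (1×0.0669)² = 0.00448
  I term: (1×0.0180)² = 0.000323
Total = 0.00480. Share from V = 0.00448/0.00480 = 0.933.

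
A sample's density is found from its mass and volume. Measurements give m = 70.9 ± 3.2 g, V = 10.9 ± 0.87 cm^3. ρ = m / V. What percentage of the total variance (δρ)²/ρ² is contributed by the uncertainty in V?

(δρ/ρ)² = (1·δm/m)² + (-1·δV/V)²
  m term: (1×0.0451)² = 0.00204
  V term: (-1×0.0798)² = 0.00637
Total = 0.00841. Share from V = 0.00637/0.00841 = 0.758.

75.8%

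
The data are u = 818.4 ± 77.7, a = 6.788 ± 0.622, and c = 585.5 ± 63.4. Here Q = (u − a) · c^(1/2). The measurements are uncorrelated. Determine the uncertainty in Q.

Let w = u − a = 811.6. δw = √(δu² + δa²) = √(6040 + 0.387) = 77.7, so δw/w = 0.0957.
Q is then a monomial in w, c:
δQ/Q = √((δw/w)² + (½·δc/c)²) = √(0.00917 + 0.00293) = 0.110
Q = 19640, so δQ = 0.110 × 19640 = 2160.

2160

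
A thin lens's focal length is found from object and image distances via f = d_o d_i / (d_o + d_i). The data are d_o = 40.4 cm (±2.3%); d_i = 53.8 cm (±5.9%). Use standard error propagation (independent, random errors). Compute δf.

0.658 cm

∂f/∂d_o = (d_i/(d_o+d_i))² = 0.326;  ∂f/∂d_i = (d_o/(d_o+d_i))² = 0.184
δf = √((∂f/∂d_o · δd_o)² + (∂f/∂d_i · δd_i)²) = √(0.0919 + 0.341) = 0.658 cm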